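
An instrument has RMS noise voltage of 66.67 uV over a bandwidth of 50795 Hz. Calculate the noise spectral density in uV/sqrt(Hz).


Noise spectral density = Vrms / sqrt(BW).
NSD = 66.67 / sqrt(50795)
NSD = 66.67 / 225.3775
NSD = 0.2958 uV/sqrt(Hz)

0.2958 uV/sqrt(Hz)


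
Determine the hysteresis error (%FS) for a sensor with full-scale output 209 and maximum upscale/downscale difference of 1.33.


Hysteresis = (max difference / full scale) * 100%.
H = (1.33 / 209) * 100
H = 0.636 %FS

0.636 %FS


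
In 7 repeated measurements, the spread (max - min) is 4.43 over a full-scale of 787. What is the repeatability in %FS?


Repeatability = (spread / full scale) * 100%.
R = (4.43 / 787) * 100
R = 0.563 %FS

0.563 %FS


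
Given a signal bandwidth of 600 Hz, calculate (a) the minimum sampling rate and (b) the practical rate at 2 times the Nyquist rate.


By Nyquist theorem, fs_min = 2 * fmax.
fs_min = 2 * 600 = 1200 Hz
Practical rate = 2 * fs_min = 2 * 1200 = 2400 Hz

fs_min = 1200 Hz, fs_practical = 2400 Hz


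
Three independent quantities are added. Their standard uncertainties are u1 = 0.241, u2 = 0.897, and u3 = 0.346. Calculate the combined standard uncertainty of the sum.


For a sum of independent quantities, uc = sqrt(u1^2 + u2^2 + u3^2).
uc = sqrt(0.241^2 + 0.897^2 + 0.346^2)
uc = sqrt(0.058081 + 0.804609 + 0.119716)
uc = 0.9912

0.9912


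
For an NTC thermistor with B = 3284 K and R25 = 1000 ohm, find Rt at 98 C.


NTC thermistor equation: Rt = R25 * exp(B * (1/T - 1/T25)).
T in Kelvin: 371.15 K, T25 = 298.15 K
1/T - 1/T25 = 1/371.15 - 1/298.15 = -0.00065969
B * (1/T - 1/T25) = 3284 * -0.00065969 = -2.1664
Rt = 1000 * exp(-2.1664) = 114.6 ohm

114.6 ohm


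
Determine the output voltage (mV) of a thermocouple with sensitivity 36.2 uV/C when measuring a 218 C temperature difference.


The thermocouple output V = sensitivity * dT.
V = 36.2 uV/C * 218 C
V = 7891.6 uV
V = 7.892 mV

7.892 mV


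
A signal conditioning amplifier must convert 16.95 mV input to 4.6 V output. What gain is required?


Gain = Vout / Vin (converting to same units).
G = 4.6 V / 16.95 mV
G = 4600.0 mV / 16.95 mV
G = 271.39

271.39


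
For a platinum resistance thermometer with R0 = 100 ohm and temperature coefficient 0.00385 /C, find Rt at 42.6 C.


The RTD equation: Rt = R0 * (1 + alpha * T).
Rt = 100 * (1 + 0.00385 * 42.6)
Rt = 100 * (1 + 0.16401)
Rt = 100 * 1.16401
Rt = 116.401 ohm

116.401 ohm


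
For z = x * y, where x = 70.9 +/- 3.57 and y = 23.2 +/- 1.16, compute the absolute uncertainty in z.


For a product z = x*y, the relative uncertainty is:
uz/z = sqrt((ux/x)^2 + (uy/y)^2)
Relative uncertainties: ux/x = 3.57/70.9 = 0.050353
uy/y = 1.16/23.2 = 0.05
z = 70.9 * 23.2 = 1644.9
uz = 1644.9 * sqrt(0.050353^2 + 0.05^2) = 116.721

116.721


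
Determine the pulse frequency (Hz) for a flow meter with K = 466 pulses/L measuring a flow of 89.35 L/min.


Frequency = K * Q / 60 (converting L/min to L/s).
f = 466 * 89.35 / 60
f = 41637.1 / 60
f = 693.95 Hz

693.95 Hz


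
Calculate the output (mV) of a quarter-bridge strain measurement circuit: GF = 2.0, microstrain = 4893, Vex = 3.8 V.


Quarter bridge output: Vout = (GF * epsilon * Vex) / 4.
Vout = (2.0 * 4893e-6 * 3.8) / 4
Vout = 0.0371868 / 4 V
Vout = 0.0092967 V = 9.2967 mV

9.2967 mV


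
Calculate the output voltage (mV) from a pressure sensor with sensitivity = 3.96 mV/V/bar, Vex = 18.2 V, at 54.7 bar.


Output = sensitivity * Vex * P.
Vout = 3.96 * 18.2 * 54.7
Vout = 72.072 * 54.7
Vout = 3942.34 mV

3942.34 mV


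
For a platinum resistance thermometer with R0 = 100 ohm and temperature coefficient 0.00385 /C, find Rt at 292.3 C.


The RTD equation: Rt = R0 * (1 + alpha * T).
Rt = 100 * (1 + 0.00385 * 292.3)
Rt = 100 * (1 + 1.125355)
Rt = 100 * 2.125355
Rt = 212.535 ohm

212.535 ohm


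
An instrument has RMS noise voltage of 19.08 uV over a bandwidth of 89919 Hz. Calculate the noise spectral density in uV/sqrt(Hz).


Noise spectral density = Vrms / sqrt(BW).
NSD = 19.08 / sqrt(89919)
NSD = 19.08 / 299.865
NSD = 0.0636 uV/sqrt(Hz)

0.0636 uV/sqrt(Hz)


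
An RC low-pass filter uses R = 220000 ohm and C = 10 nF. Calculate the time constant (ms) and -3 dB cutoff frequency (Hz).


Time constant: tau = R * C.
tau = 220000 * 1.00e-08 = 0.0022 s
tau = 2.2 ms
Cutoff frequency: fc = 1 / (2*pi*R*C).
fc = 1 / (2*pi*0.0022) = 72.34 Hz

tau = 2.2 ms, fc = 72.34 Hz


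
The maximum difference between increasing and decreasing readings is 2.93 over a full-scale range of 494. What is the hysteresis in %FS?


Hysteresis = (max difference / full scale) * 100%.
H = (2.93 / 494) * 100
H = 0.593 %FS

0.593 %FS


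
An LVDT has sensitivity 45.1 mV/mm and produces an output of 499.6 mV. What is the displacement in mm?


Displacement = Vout / sensitivity.
d = 499.6 / 45.1
d = 11.078 mm

11.078 mm


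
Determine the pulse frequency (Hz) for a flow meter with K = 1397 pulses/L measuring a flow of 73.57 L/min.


Frequency = K * Q / 60 (converting L/min to L/s).
f = 1397 * 73.57 / 60
f = 102777.29 / 60
f = 1712.95 Hz

1712.95 Hz


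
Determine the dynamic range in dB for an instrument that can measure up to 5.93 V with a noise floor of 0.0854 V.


Dynamic range = 20 * log10(Vmax / Vnoise).
DR = 20 * log10(5.93 / 0.0854)
DR = 20 * log10(69.44)
DR = 36.83 dB

36.83 dB


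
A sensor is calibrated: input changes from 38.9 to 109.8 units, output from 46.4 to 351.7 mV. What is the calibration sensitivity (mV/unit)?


Sensitivity = (y2 - y1) / (x2 - x1).
S = (351.7 - 46.4) / (109.8 - 38.9)
S = 305.3 / 70.9
S = 4.3061 mV/unit

4.3061 mV/unit


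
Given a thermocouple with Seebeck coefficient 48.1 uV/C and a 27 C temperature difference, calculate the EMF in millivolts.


The thermocouple output V = sensitivity * dT.
V = 48.1 uV/C * 27 C
V = 1298.7 uV
V = 1.299 mV

1.299 mV


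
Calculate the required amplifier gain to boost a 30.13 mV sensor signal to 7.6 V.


Gain = Vout / Vin (converting to same units).
G = 7.6 V / 30.13 mV
G = 7600.0 mV / 30.13 mV
G = 252.24

252.24


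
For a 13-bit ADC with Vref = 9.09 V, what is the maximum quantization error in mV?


The maximum quantization error is +/- LSB/2.
LSB = Vref / 2^n = 9.09 / 8192 = 0.00110962 V
Max error = LSB / 2 = 0.00110962 / 2 = 0.00055481 V
Max error = 0.5548 mV

0.5548 mV


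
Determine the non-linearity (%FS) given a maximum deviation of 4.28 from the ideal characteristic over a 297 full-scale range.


Linearity error = (max deviation / full scale) * 100%.
Linearity = (4.28 / 297) * 100
Linearity = 1.441 %FS

1.441 %FS


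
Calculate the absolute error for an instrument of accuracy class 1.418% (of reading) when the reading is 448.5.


Absolute error = (accuracy% / 100) * reading.
Error = (1.418 / 100) * 448.5
Error = 0.01418 * 448.5
Error = 6.3597

6.3597


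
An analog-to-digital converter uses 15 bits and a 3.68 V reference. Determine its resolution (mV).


The resolution (LSB) of an ADC is Vref / 2^n.
LSB = 3.68 / 2^15
LSB = 3.68 / 32768
LSB = 0.0001123 V = 0.11230469 mV

0.11230469 mV


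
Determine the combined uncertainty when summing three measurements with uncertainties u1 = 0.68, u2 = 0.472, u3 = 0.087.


For a sum of independent quantities, uc = sqrt(u1^2 + u2^2 + u3^2).
uc = sqrt(0.68^2 + 0.472^2 + 0.087^2)
uc = sqrt(0.4624 + 0.222784 + 0.007569)
uc = 0.8323

0.8323


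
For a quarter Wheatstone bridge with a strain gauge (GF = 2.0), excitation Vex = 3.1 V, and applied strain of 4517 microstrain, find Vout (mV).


Quarter bridge output: Vout = (GF * epsilon * Vex) / 4.
Vout = (2.0 * 4517e-6 * 3.1) / 4
Vout = 0.0280054 / 4 V
Vout = 0.00700135 V = 7.0014 mV

7.0014 mV


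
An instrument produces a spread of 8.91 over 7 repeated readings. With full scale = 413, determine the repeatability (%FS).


Repeatability = (spread / full scale) * 100%.
R = (8.91 / 413) * 100
R = 2.157 %FS

2.157 %FS


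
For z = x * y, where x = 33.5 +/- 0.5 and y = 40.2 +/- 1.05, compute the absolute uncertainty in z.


For a product z = x*y, the relative uncertainty is:
uz/z = sqrt((ux/x)^2 + (uy/y)^2)
Relative uncertainties: ux/x = 0.5/33.5 = 0.014925
uy/y = 1.05/40.2 = 0.026119
z = 33.5 * 40.2 = 1346.7
uz = 1346.7 * sqrt(0.014925^2 + 0.026119^2) = 40.513

40.513


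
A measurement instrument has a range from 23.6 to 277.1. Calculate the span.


Span = upper range - lower range.
Span = 277.1 - (23.6)
Span = 253.5

253.5


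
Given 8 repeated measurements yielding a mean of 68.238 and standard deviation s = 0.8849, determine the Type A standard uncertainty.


The standard uncertainty for Type A evaluation is u = s / sqrt(n).
u = 0.8849 / sqrt(8)
u = 0.8849 / 2.8284
u = 0.3129

0.3129


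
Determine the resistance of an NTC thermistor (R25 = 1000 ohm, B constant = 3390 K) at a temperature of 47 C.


NTC thermistor equation: Rt = R25 * exp(B * (1/T - 1/T25)).
T in Kelvin: 320.15 K, T25 = 298.15 K
1/T - 1/T25 = 1/320.15 - 1/298.15 = -0.00023048
B * (1/T - 1/T25) = 3390 * -0.00023048 = -0.7813
Rt = 1000 * exp(-0.7813) = 457.8 ohm

457.8 ohm


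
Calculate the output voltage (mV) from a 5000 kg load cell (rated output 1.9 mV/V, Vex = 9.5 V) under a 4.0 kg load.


Vout = rated_output * Vex * (load / capacity).
Vout = 1.9 * 9.5 * (4.0 / 5000)
Vout = 1.9 * 9.5 * 0.0008
Vout = 0.014 mV

0.014 mV


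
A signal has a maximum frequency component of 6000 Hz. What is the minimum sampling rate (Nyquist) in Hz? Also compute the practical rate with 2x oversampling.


By Nyquist theorem, fs_min = 2 * fmax.
fs_min = 2 * 6000 = 12000 Hz
Practical rate = 2 * fs_min = 2 * 12000 = 24000 Hz

fs_min = 12000 Hz, fs_practical = 24000 Hz


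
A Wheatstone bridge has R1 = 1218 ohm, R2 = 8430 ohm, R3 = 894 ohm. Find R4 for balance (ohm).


At balance: R1*R4 = R2*R3, so R4 = R2*R3/R1.
R4 = 8430 * 894 / 1218
R4 = 7536420 / 1218
R4 = 6187.54 ohm

6187.54 ohm


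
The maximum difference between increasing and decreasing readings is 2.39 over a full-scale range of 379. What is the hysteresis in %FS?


Hysteresis = (max difference / full scale) * 100%.
H = (2.39 / 379) * 100
H = 0.631 %FS

0.631 %FS


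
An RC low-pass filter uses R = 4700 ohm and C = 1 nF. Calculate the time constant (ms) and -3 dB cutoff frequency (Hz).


Time constant: tau = R * C.
tau = 4700 * 1.00e-09 = 4.7e-06 s
tau = 0.0047 ms
Cutoff frequency: fc = 1 / (2*pi*R*C).
fc = 1 / (2*pi*4.7e-06) = 33862.75 Hz

tau = 0.0047 ms, fc = 33862.75 Hz


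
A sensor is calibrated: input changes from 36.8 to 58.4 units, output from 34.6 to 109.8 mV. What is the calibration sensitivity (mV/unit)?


Sensitivity = (y2 - y1) / (x2 - x1).
S = (109.8 - 34.6) / (58.4 - 36.8)
S = 75.2 / 21.6
S = 3.4815 mV/unit

3.4815 mV/unit


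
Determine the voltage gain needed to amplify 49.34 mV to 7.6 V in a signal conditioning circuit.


Gain = Vout / Vin (converting to same units).
G = 7.6 V / 49.34 mV
G = 7600.0 mV / 49.34 mV
G = 154.03

154.03


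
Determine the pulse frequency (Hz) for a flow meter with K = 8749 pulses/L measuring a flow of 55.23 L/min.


Frequency = K * Q / 60 (converting L/min to L/s).
f = 8749 * 55.23 / 60
f = 483207.27 / 60
f = 8053.45 Hz

8053.45 Hz


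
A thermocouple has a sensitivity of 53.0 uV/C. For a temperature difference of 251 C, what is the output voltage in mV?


The thermocouple output V = sensitivity * dT.
V = 53.0 uV/C * 251 C
V = 13303.0 uV
V = 13.303 mV

13.303 mV


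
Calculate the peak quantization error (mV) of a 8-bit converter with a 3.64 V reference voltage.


The maximum quantization error is +/- LSB/2.
LSB = Vref / 2^n = 3.64 / 256 = 0.01421875 V
Max error = LSB / 2 = 0.01421875 / 2 = 0.00710938 V
Max error = 7.1094 mV

7.1094 mV


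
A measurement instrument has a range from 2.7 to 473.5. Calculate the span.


Span = upper range - lower range.
Span = 473.5 - (2.7)
Span = 470.8

470.8


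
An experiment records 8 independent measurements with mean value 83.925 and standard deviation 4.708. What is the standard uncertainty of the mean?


The standard uncertainty for Type A evaluation is u = s / sqrt(n).
u = 4.708 / sqrt(8)
u = 4.708 / 2.8284
u = 1.6645

1.6645


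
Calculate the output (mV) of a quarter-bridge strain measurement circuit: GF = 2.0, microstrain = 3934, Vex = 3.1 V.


Quarter bridge output: Vout = (GF * epsilon * Vex) / 4.
Vout = (2.0 * 3934e-6 * 3.1) / 4
Vout = 0.0243908 / 4 V
Vout = 0.0060977 V = 6.0977 mV

6.0977 mV


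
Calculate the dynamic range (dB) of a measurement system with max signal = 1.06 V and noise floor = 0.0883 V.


Dynamic range = 20 * log10(Vmax / Vnoise).
DR = 20 * log10(1.06 / 0.0883)
DR = 20 * log10(12.0)
DR = 21.59 dB

21.59 dB


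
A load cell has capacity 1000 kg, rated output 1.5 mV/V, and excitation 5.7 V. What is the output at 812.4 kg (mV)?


Vout = rated_output * Vex * (load / capacity).
Vout = 1.5 * 5.7 * (812.4 / 1000)
Vout = 1.5 * 5.7 * 0.8124
Vout = 6.946 mV

6.946 mV


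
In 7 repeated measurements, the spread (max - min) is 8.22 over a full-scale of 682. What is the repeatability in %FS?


Repeatability = (spread / full scale) * 100%.
R = (8.22 / 682) * 100
R = 1.205 %FS

1.205 %FS


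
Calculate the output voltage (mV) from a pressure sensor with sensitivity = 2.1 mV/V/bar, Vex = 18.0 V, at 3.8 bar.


Output = sensitivity * Vex * P.
Vout = 2.1 * 18.0 * 3.8
Vout = 37.8 * 3.8
Vout = 143.64 mV

143.64 mV


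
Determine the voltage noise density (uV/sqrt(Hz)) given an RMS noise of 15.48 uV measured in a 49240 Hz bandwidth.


Noise spectral density = Vrms / sqrt(BW).
NSD = 15.48 / sqrt(49240)
NSD = 15.48 / 221.9009
NSD = 0.0698 uV/sqrt(Hz)

0.0698 uV/sqrt(Hz)


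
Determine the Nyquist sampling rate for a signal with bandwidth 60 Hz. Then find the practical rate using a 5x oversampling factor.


By Nyquist theorem, fs_min = 2 * fmax.
fs_min = 2 * 60 = 120 Hz
Practical rate = 5 * fs_min = 5 * 120 = 600 Hz

fs_min = 120 Hz, fs_practical = 600 Hz


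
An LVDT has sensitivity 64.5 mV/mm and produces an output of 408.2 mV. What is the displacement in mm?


Displacement = Vout / sensitivity.
d = 408.2 / 64.5
d = 6.329 mm

6.329 mm


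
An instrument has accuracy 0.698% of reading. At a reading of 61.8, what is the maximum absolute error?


Absolute error = (accuracy% / 100) * reading.
Error = (0.698 / 100) * 61.8
Error = 0.00698 * 61.8
Error = 0.4314

0.4314


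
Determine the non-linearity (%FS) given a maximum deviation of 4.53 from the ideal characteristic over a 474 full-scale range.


Linearity error = (max deviation / full scale) * 100%.
Linearity = (4.53 / 474) * 100
Linearity = 0.956 %FS

0.956 %FS


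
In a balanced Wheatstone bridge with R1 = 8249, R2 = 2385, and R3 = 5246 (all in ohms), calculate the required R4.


At balance: R1*R4 = R2*R3, so R4 = R2*R3/R1.
R4 = 2385 * 5246 / 8249
R4 = 12511710 / 8249
R4 = 1516.75 ohm

1516.75 ohm


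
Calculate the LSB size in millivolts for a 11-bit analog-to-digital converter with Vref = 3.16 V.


The resolution (LSB) of an ADC is Vref / 2^n.
LSB = 3.16 / 2^11
LSB = 3.16 / 2048
LSB = 0.00154297 V = 1.54296875 mV

1.54296875 mV


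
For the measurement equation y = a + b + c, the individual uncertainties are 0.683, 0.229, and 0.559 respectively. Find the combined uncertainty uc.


For a sum of independent quantities, uc = sqrt(u1^2 + u2^2 + u3^2).
uc = sqrt(0.683^2 + 0.229^2 + 0.559^2)
uc = sqrt(0.466489 + 0.052441 + 0.312481)
uc = 0.9118

0.9118


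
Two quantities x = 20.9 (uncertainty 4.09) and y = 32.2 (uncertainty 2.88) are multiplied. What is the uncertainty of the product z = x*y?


For a product z = x*y, the relative uncertainty is:
uz/z = sqrt((ux/x)^2 + (uy/y)^2)
Relative uncertainties: ux/x = 4.09/20.9 = 0.195694
uy/y = 2.88/32.2 = 0.089441
z = 20.9 * 32.2 = 673.0
uz = 673.0 * sqrt(0.195694^2 + 0.089441^2) = 144.801

144.801


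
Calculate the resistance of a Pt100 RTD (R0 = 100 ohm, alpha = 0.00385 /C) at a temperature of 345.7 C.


The RTD equation: Rt = R0 * (1 + alpha * T).
Rt = 100 * (1 + 0.00385 * 345.7)
Rt = 100 * (1 + 1.330945)
Rt = 100 * 2.330945
Rt = 233.094 ohm

233.094 ohm


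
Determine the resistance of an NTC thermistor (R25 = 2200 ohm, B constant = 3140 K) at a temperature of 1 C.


NTC thermistor equation: Rt = R25 * exp(B * (1/T - 1/T25)).
T in Kelvin: 274.15 K, T25 = 298.15 K
1/T - 1/T25 = 1/274.15 - 1/298.15 = 0.00029362
B * (1/T - 1/T25) = 3140 * 0.00029362 = 0.922
Rt = 2200 * exp(0.922) = 5531.3 ohm

5531.3 ohm


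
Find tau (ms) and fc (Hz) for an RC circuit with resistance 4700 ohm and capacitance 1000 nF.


Time constant: tau = R * C.
tau = 4700 * 1.00e-06 = 0.0047 s
tau = 4.7 ms
Cutoff frequency: fc = 1 / (2*pi*R*C).
fc = 1 / (2*pi*0.0047) = 33.86 Hz

tau = 4.7 ms, fc = 33.86 Hz


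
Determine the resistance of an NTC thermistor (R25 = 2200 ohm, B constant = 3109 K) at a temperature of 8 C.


NTC thermistor equation: Rt = R25 * exp(B * (1/T - 1/T25)).
T in Kelvin: 281.15 K, T25 = 298.15 K
1/T - 1/T25 = 1/281.15 - 1/298.15 = 0.0002028
B * (1/T - 1/T25) = 3109 * 0.0002028 = 0.6305
Rt = 2200 * exp(0.6305) = 4132.9 ohm

4132.9 ohm


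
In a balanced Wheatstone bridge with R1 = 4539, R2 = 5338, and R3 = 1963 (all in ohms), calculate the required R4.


At balance: R1*R4 = R2*R3, so R4 = R2*R3/R1.
R4 = 5338 * 1963 / 4539
R4 = 10478494 / 4539
R4 = 2308.55 ohm

2308.55 ohm


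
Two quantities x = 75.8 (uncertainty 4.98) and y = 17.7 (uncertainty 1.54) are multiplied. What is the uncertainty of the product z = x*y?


For a product z = x*y, the relative uncertainty is:
uz/z = sqrt((ux/x)^2 + (uy/y)^2)
Relative uncertainties: ux/x = 4.98/75.8 = 0.065699
uy/y = 1.54/17.7 = 0.087006
z = 75.8 * 17.7 = 1341.7
uz = 1341.7 * sqrt(0.065699^2 + 0.087006^2) = 146.274

146.274


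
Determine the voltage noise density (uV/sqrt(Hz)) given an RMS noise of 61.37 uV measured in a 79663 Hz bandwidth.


Noise spectral density = Vrms / sqrt(BW).
NSD = 61.37 / sqrt(79663)
NSD = 61.37 / 282.2463
NSD = 0.2174 uV/sqrt(Hz)

0.2174 uV/sqrt(Hz)


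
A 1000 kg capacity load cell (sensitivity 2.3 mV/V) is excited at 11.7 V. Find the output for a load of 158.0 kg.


Vout = rated_output * Vex * (load / capacity).
Vout = 2.3 * 11.7 * (158.0 / 1000)
Vout = 2.3 * 11.7 * 0.158
Vout = 4.252 mV

4.252 mV


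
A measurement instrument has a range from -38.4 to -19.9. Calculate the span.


Span = upper range - lower range.
Span = -19.9 - (-38.4)
Span = 18.5

18.5


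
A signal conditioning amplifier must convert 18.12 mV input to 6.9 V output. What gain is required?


Gain = Vout / Vin (converting to same units).
G = 6.9 V / 18.12 mV
G = 6900.0 mV / 18.12 mV
G = 380.79

380.79


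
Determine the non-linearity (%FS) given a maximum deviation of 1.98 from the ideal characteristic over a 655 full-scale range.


Linearity error = (max deviation / full scale) * 100%.
Linearity = (1.98 / 655) * 100
Linearity = 0.302 %FS

0.302 %FS


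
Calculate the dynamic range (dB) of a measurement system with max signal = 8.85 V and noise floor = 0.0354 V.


Dynamic range = 20 * log10(Vmax / Vnoise).
DR = 20 * log10(8.85 / 0.0354)
DR = 20 * log10(250.0)
DR = 47.96 dB

47.96 dB


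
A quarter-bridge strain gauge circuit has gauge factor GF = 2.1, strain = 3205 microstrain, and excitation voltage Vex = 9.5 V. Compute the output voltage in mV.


Quarter bridge output: Vout = (GF * epsilon * Vex) / 4.
Vout = (2.1 * 3205e-6 * 9.5) / 4
Vout = 0.06393975 / 4 V
Vout = 0.01598494 V = 15.9849 mV

15.9849 mV


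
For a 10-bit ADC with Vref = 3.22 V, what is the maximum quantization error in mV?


The maximum quantization error is +/- LSB/2.
LSB = Vref / 2^n = 3.22 / 1024 = 0.00314453 V
Max error = LSB / 2 = 0.00314453 / 2 = 0.00157227 V
Max error = 1.5723 mV

1.5723 mV


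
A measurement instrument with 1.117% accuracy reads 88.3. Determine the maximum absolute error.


Absolute error = (accuracy% / 100) * reading.
Error = (1.117 / 100) * 88.3
Error = 0.01117 * 88.3
Error = 0.9863

0.9863


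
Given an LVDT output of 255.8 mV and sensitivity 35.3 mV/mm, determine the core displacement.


Displacement = Vout / sensitivity.
d = 255.8 / 35.3
d = 7.246 mm

7.246 mm


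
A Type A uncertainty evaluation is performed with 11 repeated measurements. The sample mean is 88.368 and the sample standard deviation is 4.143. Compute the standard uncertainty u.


The standard uncertainty for Type A evaluation is u = s / sqrt(n).
u = 4.143 / sqrt(11)
u = 4.143 / 3.3166
u = 1.2492

1.2492


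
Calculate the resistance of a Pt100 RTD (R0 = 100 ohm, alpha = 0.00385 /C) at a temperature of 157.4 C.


The RTD equation: Rt = R0 * (1 + alpha * T).
Rt = 100 * (1 + 0.00385 * 157.4)
Rt = 100 * (1 + 0.60599)
Rt = 100 * 1.60599
Rt = 160.599 ohm

160.599 ohm


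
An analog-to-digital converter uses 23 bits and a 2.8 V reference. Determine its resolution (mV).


The resolution (LSB) of an ADC is Vref / 2^n.
LSB = 2.8 / 2^23
LSB = 2.8 / 8388608
LSB = 3.3e-07 V = 0.00033379 mV

0.00033379 mV


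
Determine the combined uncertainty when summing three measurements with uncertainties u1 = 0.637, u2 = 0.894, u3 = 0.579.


For a sum of independent quantities, uc = sqrt(u1^2 + u2^2 + u3^2).
uc = sqrt(0.637^2 + 0.894^2 + 0.579^2)
uc = sqrt(0.405769 + 0.799236 + 0.335241)
uc = 1.2411

1.2411


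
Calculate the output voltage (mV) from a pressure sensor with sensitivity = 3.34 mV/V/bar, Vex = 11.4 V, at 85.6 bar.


Output = sensitivity * Vex * P.
Vout = 3.34 * 11.4 * 85.6
Vout = 38.076 * 85.6
Vout = 3259.31 mV

3259.31 mV


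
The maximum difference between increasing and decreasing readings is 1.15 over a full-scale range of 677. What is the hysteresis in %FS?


Hysteresis = (max difference / full scale) * 100%.
H = (1.15 / 677) * 100
H = 0.17 %FS

0.17 %FS


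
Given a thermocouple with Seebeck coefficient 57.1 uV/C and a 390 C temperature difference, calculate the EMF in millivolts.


The thermocouple output V = sensitivity * dT.
V = 57.1 uV/C * 390 C
V = 22269.0 uV
V = 22.269 mV

22.269 mV


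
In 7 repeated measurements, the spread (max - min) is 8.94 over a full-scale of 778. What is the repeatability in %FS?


Repeatability = (spread / full scale) * 100%.
R = (8.94 / 778) * 100
R = 1.149 %FS

1.149 %FS


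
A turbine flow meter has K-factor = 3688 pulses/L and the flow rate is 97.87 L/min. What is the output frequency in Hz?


Frequency = K * Q / 60 (converting L/min to L/s).
f = 3688 * 97.87 / 60
f = 360944.56 / 60
f = 6015.74 Hz

6015.74 Hz


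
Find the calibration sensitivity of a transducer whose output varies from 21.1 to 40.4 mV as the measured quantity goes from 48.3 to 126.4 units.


Sensitivity = (y2 - y1) / (x2 - x1).
S = (40.4 - 21.1) / (126.4 - 48.3)
S = 19.3 / 78.1
S = 0.2471 mV/unit

0.2471 mV/unit


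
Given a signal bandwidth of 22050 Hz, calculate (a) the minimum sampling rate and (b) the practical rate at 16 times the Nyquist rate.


By Nyquist theorem, fs_min = 2 * fmax.
fs_min = 2 * 22050 = 44100 Hz
Practical rate = 16 * fs_min = 16 * 44100 = 705600 Hz

fs_min = 44100 Hz, fs_practical = 705600 Hz


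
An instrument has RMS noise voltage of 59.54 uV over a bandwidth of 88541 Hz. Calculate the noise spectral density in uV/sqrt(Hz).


Noise spectral density = Vrms / sqrt(BW).
NSD = 59.54 / sqrt(88541)
NSD = 59.54 / 297.5584
NSD = 0.2001 uV/sqrt(Hz)

0.2001 uV/sqrt(Hz)


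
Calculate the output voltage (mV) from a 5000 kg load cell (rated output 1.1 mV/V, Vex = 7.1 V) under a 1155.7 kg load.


Vout = rated_output * Vex * (load / capacity).
Vout = 1.1 * 7.1 * (1155.7 / 5000)
Vout = 1.1 * 7.1 * 0.23114
Vout = 1.805 mV

1.805 mV


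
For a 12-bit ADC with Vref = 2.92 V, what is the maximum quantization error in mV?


The maximum quantization error is +/- LSB/2.
LSB = Vref / 2^n = 2.92 / 4096 = 0.00071289 V
Max error = LSB / 2 = 0.00071289 / 2 = 0.00035645 V
Max error = 0.3564 mV

0.3564 mV


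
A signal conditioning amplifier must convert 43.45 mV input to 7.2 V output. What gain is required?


Gain = Vout / Vin (converting to same units).
G = 7.2 V / 43.45 mV
G = 7200.0 mV / 43.45 mV
G = 165.71

165.71


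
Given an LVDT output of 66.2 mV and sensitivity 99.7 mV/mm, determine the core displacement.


Displacement = Vout / sensitivity.
d = 66.2 / 99.7
d = 0.664 mm

0.664 mm


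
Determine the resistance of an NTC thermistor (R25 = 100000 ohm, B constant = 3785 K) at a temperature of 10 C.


NTC thermistor equation: Rt = R25 * exp(B * (1/T - 1/T25)).
T in Kelvin: 283.15 K, T25 = 298.15 K
1/T - 1/T25 = 1/283.15 - 1/298.15 = 0.00017768
B * (1/T - 1/T25) = 3785 * 0.00017768 = 0.6725
Rt = 100000 * exp(0.6725) = 195917.0 ohm

195917.0 ohm


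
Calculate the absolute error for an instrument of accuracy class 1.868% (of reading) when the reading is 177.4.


Absolute error = (accuracy% / 100) * reading.
Error = (1.868 / 100) * 177.4
Error = 0.01868 * 177.4
Error = 3.3138

3.3138


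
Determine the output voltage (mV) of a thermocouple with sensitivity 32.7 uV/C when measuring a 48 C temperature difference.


The thermocouple output V = sensitivity * dT.
V = 32.7 uV/C * 48 C
V = 1569.6 uV
V = 1.57 mV

1.57 mV


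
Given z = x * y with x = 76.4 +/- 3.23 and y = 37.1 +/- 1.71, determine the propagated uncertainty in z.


For a product z = x*y, the relative uncertainty is:
uz/z = sqrt((ux/x)^2 + (uy/y)^2)
Relative uncertainties: ux/x = 3.23/76.4 = 0.042277
uy/y = 1.71/37.1 = 0.046092
z = 76.4 * 37.1 = 2834.4
uz = 2834.4 * sqrt(0.042277^2 + 0.046092^2) = 177.279

177.279


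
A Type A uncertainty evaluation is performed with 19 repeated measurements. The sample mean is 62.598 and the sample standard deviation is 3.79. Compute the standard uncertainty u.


The standard uncertainty for Type A evaluation is u = s / sqrt(n).
u = 3.79 / sqrt(19)
u = 3.79 / 4.3589
u = 0.8695

0.8695


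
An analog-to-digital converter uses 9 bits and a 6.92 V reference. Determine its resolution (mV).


The resolution (LSB) of an ADC is Vref / 2^n.
LSB = 6.92 / 2^9
LSB = 6.92 / 512
LSB = 0.01351562 V = 13.515625 mV

13.515625 mV


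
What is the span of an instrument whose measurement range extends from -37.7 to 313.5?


Span = upper range - lower range.
Span = 313.5 - (-37.7)
Span = 351.2

351.2


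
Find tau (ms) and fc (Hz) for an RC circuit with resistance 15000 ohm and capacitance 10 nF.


Time constant: tau = R * C.
tau = 15000 * 1.00e-08 = 0.00015 s
tau = 0.15 ms
Cutoff frequency: fc = 1 / (2*pi*R*C).
fc = 1 / (2*pi*0.00015) = 1061.03 Hz

tau = 0.15 ms, fc = 1061.03 Hz


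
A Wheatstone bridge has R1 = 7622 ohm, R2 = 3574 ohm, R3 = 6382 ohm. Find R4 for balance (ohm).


At balance: R1*R4 = R2*R3, so R4 = R2*R3/R1.
R4 = 3574 * 6382 / 7622
R4 = 22809268 / 7622
R4 = 2992.56 ohm

2992.56 ohm


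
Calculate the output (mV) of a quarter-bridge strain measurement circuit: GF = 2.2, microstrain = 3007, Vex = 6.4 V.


Quarter bridge output: Vout = (GF * epsilon * Vex) / 4.
Vout = (2.2 * 3007e-6 * 6.4) / 4
Vout = 0.04233856 / 4 V
Vout = 0.01058464 V = 10.5846 mV

10.5846 mV


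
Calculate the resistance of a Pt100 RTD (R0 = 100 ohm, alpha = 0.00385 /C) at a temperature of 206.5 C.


The RTD equation: Rt = R0 * (1 + alpha * T).
Rt = 100 * (1 + 0.00385 * 206.5)
Rt = 100 * (1 + 0.795025)
Rt = 100 * 1.795025
Rt = 179.502 ohm

179.502 ohm


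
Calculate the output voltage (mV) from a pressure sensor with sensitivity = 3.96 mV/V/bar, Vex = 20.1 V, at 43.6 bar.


Output = sensitivity * Vex * P.
Vout = 3.96 * 20.1 * 43.6
Vout = 79.596 * 43.6
Vout = 3470.39 mV

3470.39 mV


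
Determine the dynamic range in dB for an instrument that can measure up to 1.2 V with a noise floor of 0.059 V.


Dynamic range = 20 * log10(Vmax / Vnoise).
DR = 20 * log10(1.2 / 0.059)
DR = 20 * log10(20.34)
DR = 26.17 dB

26.17 dB


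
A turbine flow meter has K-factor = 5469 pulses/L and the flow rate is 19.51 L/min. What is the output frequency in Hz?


Frequency = K * Q / 60 (converting L/min to L/s).
f = 5469 * 19.51 / 60
f = 106700.19 / 60
f = 1778.34 Hz

1778.34 Hz


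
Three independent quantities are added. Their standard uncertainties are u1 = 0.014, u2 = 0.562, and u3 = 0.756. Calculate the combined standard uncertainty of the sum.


For a sum of independent quantities, uc = sqrt(u1^2 + u2^2 + u3^2).
uc = sqrt(0.014^2 + 0.562^2 + 0.756^2)
uc = sqrt(0.000196 + 0.315844 + 0.571536)
uc = 0.9421

0.9421


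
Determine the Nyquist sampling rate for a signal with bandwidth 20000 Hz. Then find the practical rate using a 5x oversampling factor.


By Nyquist theorem, fs_min = 2 * fmax.
fs_min = 2 * 20000 = 40000 Hz
Practical rate = 5 * fs_min = 5 * 40000 = 200000 Hz

fs_min = 40000 Hz, fs_practical = 200000 Hz


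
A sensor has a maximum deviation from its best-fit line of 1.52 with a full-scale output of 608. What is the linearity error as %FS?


Linearity error = (max deviation / full scale) * 100%.
Linearity = (1.52 / 608) * 100
Linearity = 0.25 %FS

0.25 %FS


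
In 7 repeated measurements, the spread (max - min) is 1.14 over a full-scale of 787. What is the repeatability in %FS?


Repeatability = (spread / full scale) * 100%.
R = (1.14 / 787) * 100
R = 0.145 %FS

0.145 %FS


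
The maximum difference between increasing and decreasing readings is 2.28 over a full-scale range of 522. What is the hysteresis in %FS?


Hysteresis = (max difference / full scale) * 100%.
H = (2.28 / 522) * 100
H = 0.437 %FS

0.437 %FS


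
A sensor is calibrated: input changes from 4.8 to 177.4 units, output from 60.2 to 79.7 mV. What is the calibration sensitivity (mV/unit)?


Sensitivity = (y2 - y1) / (x2 - x1).
S = (79.7 - 60.2) / (177.4 - 4.8)
S = 19.5 / 172.6
S = 0.113 mV/unit

0.113 mV/unit


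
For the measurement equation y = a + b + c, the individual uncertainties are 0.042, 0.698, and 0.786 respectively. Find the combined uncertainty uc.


For a sum of independent quantities, uc = sqrt(u1^2 + u2^2 + u3^2).
uc = sqrt(0.042^2 + 0.698^2 + 0.786^2)
uc = sqrt(0.001764 + 0.487204 + 0.617796)
uc = 1.052

1.052


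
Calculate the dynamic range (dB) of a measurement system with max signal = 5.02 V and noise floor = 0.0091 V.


Dynamic range = 20 * log10(Vmax / Vnoise).
DR = 20 * log10(5.02 / 0.0091)
DR = 20 * log10(551.65)
DR = 54.83 dB

54.83 dB


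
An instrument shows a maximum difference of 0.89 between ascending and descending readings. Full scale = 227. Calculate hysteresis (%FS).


Hysteresis = (max difference / full scale) * 100%.
H = (0.89 / 227) * 100
H = 0.392 %FS

0.392 %FS


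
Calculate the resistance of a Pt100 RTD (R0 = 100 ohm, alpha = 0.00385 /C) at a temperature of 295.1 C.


The RTD equation: Rt = R0 * (1 + alpha * T).
Rt = 100 * (1 + 0.00385 * 295.1)
Rt = 100 * (1 + 1.136135)
Rt = 100 * 2.136135
Rt = 213.614 ohm

213.614 ohm


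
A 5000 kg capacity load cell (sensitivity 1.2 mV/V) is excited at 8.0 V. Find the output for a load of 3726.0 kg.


Vout = rated_output * Vex * (load / capacity).
Vout = 1.2 * 8.0 * (3726.0 / 5000)
Vout = 1.2 * 8.0 * 0.7452
Vout = 7.154 mV

7.154 mV


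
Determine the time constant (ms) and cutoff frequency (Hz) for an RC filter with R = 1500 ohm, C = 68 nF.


Time constant: tau = R * C.
tau = 1500 * 6.80e-08 = 0.000102 s
tau = 0.102 ms
Cutoff frequency: fc = 1 / (2*pi*R*C).
fc = 1 / (2*pi*0.000102) = 1560.34 Hz

tau = 0.102 ms, fc = 1560.34 Hz


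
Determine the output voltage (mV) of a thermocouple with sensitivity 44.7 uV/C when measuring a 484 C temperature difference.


The thermocouple output V = sensitivity * dT.
V = 44.7 uV/C * 484 C
V = 21634.8 uV
V = 21.635 mV

21.635 mV


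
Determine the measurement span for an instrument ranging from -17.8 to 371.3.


Span = upper range - lower range.
Span = 371.3 - (-17.8)
Span = 389.1

389.1


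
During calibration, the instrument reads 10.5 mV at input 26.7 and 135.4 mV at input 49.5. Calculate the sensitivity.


Sensitivity = (y2 - y1) / (x2 - x1).
S = (135.4 - 10.5) / (49.5 - 26.7)
S = 124.9 / 22.8
S = 5.4781 mV/unit

5.4781 mV/unit


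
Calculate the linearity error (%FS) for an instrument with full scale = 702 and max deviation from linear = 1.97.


Linearity error = (max deviation / full scale) * 100%.
Linearity = (1.97 / 702) * 100
Linearity = 0.281 %FS

0.281 %FS


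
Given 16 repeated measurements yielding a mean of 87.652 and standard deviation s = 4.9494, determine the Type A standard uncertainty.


The standard uncertainty for Type A evaluation is u = s / sqrt(n).
u = 4.9494 / sqrt(16)
u = 4.9494 / 4.0
u = 1.2373

1.2373


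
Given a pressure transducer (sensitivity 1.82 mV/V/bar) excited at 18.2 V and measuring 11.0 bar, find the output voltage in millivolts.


Output = sensitivity * Vex * P.
Vout = 1.82 * 18.2 * 11.0
Vout = 33.124 * 11.0
Vout = 364.36 mV

364.36 mV


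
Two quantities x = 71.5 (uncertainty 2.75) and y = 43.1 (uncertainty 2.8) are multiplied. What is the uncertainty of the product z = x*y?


For a product z = x*y, the relative uncertainty is:
uz/z = sqrt((ux/x)^2 + (uy/y)^2)
Relative uncertainties: ux/x = 2.75/71.5 = 0.038462
uy/y = 2.8/43.1 = 0.064965
z = 71.5 * 43.1 = 3081.7
uz = 3081.7 * sqrt(0.038462^2 + 0.064965^2) = 232.655

232.655


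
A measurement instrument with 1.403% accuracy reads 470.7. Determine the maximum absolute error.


Absolute error = (accuracy% / 100) * reading.
Error = (1.403 / 100) * 470.7
Error = 0.01403 * 470.7
Error = 6.6039

6.6039


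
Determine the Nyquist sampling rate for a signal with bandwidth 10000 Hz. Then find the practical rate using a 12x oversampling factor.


By Nyquist theorem, fs_min = 2 * fmax.
fs_min = 2 * 10000 = 20000 Hz
Practical rate = 12 * fs_min = 12 * 20000 = 240000 Hz

fs_min = 20000 Hz, fs_practical = 240000 Hz


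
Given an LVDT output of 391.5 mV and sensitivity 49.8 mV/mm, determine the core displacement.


Displacement = Vout / sensitivity.
d = 391.5 / 49.8
d = 7.861 mm

7.861 mm


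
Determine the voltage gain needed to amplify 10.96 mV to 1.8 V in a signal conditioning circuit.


Gain = Vout / Vin (converting to same units).
G = 1.8 V / 10.96 mV
G = 1800.0 mV / 10.96 mV
G = 164.23

164.23


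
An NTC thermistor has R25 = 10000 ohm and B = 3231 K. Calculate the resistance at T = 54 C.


NTC thermistor equation: Rt = R25 * exp(B * (1/T - 1/T25)).
T in Kelvin: 327.15 K, T25 = 298.15 K
1/T - 1/T25 = 1/327.15 - 1/298.15 = -0.00029731
B * (1/T - 1/T25) = 3231 * -0.00029731 = -0.9606
Rt = 10000 * exp(-0.9606) = 3826.5 ohm

3826.5 ohm


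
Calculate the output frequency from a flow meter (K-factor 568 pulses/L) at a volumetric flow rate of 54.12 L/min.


Frequency = K * Q / 60 (converting L/min to L/s).
f = 568 * 54.12 / 60
f = 30740.16 / 60
f = 512.34 Hz

512.34 Hz


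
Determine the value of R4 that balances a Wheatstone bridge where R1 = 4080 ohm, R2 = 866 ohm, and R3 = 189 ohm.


At balance: R1*R4 = R2*R3, so R4 = R2*R3/R1.
R4 = 866 * 189 / 4080
R4 = 163674 / 4080
R4 = 40.12 ohm

40.12 ohm


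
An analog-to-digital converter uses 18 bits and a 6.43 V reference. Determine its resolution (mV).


The resolution (LSB) of an ADC is Vref / 2^n.
LSB = 6.43 / 2^18
LSB = 6.43 / 262144
LSB = 2.453e-05 V = 0.0245285 mV

0.0245285 mV


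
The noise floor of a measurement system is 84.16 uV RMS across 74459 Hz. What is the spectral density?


Noise spectral density = Vrms / sqrt(BW).
NSD = 84.16 / sqrt(74459)
NSD = 84.16 / 272.8718
NSD = 0.3084 uV/sqrt(Hz)

0.3084 uV/sqrt(Hz)


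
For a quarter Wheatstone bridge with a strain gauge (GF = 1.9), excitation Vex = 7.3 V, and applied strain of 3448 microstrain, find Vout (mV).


Quarter bridge output: Vout = (GF * epsilon * Vex) / 4.
Vout = (1.9 * 3448e-6 * 7.3) / 4
Vout = 0.04782376 / 4 V
Vout = 0.01195594 V = 11.9559 mV

11.9559 mV


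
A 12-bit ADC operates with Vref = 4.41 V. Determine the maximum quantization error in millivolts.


The maximum quantization error is +/- LSB/2.
LSB = Vref / 2^n = 4.41 / 4096 = 0.00107666 V
Max error = LSB / 2 = 0.00107666 / 2 = 0.00053833 V
Max error = 0.5383 mV

0.5383 mV


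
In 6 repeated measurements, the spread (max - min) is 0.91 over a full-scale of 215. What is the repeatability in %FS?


Repeatability = (spread / full scale) * 100%.
R = (0.91 / 215) * 100
R = 0.423 %FS

0.423 %FS


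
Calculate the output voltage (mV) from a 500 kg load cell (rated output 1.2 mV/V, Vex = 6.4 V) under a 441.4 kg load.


Vout = rated_output * Vex * (load / capacity).
Vout = 1.2 * 6.4 * (441.4 / 500)
Vout = 1.2 * 6.4 * 0.8828
Vout = 6.78 mV

6.78 mV


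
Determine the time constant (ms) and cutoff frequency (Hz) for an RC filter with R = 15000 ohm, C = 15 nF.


Time constant: tau = R * C.
tau = 15000 * 1.50e-08 = 0.000225 s
tau = 0.225 ms
Cutoff frequency: fc = 1 / (2*pi*R*C).
fc = 1 / (2*pi*0.000225) = 707.36 Hz

tau = 0.225 ms, fc = 707.36 Hz


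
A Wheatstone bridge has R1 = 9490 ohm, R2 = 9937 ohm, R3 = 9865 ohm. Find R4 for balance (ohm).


At balance: R1*R4 = R2*R3, so R4 = R2*R3/R1.
R4 = 9937 * 9865 / 9490
R4 = 98028505 / 9490
R4 = 10329.66 ohm

10329.66 ohm


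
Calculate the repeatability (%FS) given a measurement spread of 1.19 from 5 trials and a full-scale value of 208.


Repeatability = (spread / full scale) * 100%.
R = (1.19 / 208) * 100
R = 0.572 %FS

0.572 %FS


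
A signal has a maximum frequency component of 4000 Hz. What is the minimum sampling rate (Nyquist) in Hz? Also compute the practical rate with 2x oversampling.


By Nyquist theorem, fs_min = 2 * fmax.
fs_min = 2 * 4000 = 8000 Hz
Practical rate = 2 * fs_min = 2 * 8000 = 16000 Hz

fs_min = 8000 Hz, fs_practical = 16000 Hz


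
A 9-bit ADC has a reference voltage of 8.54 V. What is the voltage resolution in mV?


The resolution (LSB) of an ADC is Vref / 2^n.
LSB = 8.54 / 2^9
LSB = 8.54 / 512
LSB = 0.01667969 V = 16.6796875 mV

16.6796875 mV


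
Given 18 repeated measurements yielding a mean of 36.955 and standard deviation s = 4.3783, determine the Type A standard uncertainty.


The standard uncertainty for Type A evaluation is u = s / sqrt(n).
u = 4.3783 / sqrt(18)
u = 4.3783 / 4.2426
u = 1.032

1.032


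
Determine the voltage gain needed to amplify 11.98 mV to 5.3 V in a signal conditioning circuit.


Gain = Vout / Vin (converting to same units).
G = 5.3 V / 11.98 mV
G = 5300.0 mV / 11.98 mV
G = 442.4

442.4


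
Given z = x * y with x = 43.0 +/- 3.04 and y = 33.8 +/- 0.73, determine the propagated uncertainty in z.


For a product z = x*y, the relative uncertainty is:
uz/z = sqrt((ux/x)^2 + (uy/y)^2)
Relative uncertainties: ux/x = 3.04/43.0 = 0.070698
uy/y = 0.73/33.8 = 0.021598
z = 43.0 * 33.8 = 1453.4
uz = 1453.4 * sqrt(0.070698^2 + 0.021598^2) = 107.44

107.44


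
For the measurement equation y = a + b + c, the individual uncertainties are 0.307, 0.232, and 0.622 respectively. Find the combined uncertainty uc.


For a sum of independent quantities, uc = sqrt(u1^2 + u2^2 + u3^2).
uc = sqrt(0.307^2 + 0.232^2 + 0.622^2)
uc = sqrt(0.094249 + 0.053824 + 0.386884)
uc = 0.7314

0.7314


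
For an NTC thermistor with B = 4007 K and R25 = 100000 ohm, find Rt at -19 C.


NTC thermistor equation: Rt = R25 * exp(B * (1/T - 1/T25)).
T in Kelvin: 254.15 K, T25 = 298.15 K
1/T - 1/T25 = 1/254.15 - 1/298.15 = 0.00058067
B * (1/T - 1/T25) = 4007 * 0.00058067 = 2.3267
Rt = 100000 * exp(2.3267) = 1024444.8 ohm

1024444.8 ohm


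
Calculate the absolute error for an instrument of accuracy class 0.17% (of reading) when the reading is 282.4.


Absolute error = (accuracy% / 100) * reading.
Error = (0.17 / 100) * 282.4
Error = 0.0017 * 282.4
Error = 0.4801

0.4801
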